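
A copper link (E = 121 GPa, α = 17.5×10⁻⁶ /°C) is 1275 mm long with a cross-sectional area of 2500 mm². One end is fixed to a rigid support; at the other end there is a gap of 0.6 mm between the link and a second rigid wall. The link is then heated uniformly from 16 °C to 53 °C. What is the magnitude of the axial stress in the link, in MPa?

σ ≈ 21.4 MPa (compressive)

If the wall were absent the link would grow by αΔT L = 17.5×10⁻⁶ × 37 × 1275 = 0.8256 mm.
This exceeds the 0.6 mm gap, so the wall pushes back. The portion of expansion that must be recovered elastically is δ_free − gap = 0.8256 − 0.6 = 0.2256 mm.
Compatibility: PL/(AE) = 0.2256 mm, so σ = P/A = E × (0.2256/1275) = 21.41 MPa.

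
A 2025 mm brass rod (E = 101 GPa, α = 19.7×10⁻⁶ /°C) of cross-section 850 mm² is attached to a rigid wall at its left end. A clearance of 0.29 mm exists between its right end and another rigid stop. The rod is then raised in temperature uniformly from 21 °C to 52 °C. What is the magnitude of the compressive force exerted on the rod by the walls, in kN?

P ≈ 40.1 kN

If the wall were absent the rod would grow by αΔT L = 19.7×10⁻⁶ × 31 × 2025 = 1.237 mm.
After closing the 0.29 mm clearance, 1.237 − 0.29 = 0.9467 mm of expansion remains to be suppressed by the wall.
That suppressed elongation corresponds to σ = E·Δ/L = 101×10³ × 0.9467/2025 = 47.22 MPa.
P = σA = 47.22 × 850 = 40.13 kN.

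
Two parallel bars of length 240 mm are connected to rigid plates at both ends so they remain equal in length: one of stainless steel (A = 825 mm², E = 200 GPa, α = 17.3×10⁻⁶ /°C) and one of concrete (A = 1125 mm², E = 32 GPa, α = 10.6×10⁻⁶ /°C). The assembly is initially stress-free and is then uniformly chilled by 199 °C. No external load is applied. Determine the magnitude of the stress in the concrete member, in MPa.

Equilibrium of a rigid end plate with no external load gives equal and opposite internal forces ±P in the two members. Since α_{stainless steel} > α_{concrete}, cooling drives the stainless steel into tension and the concrete into compression.
Compatibility of the two members (thermal + elastic change equal): (α₁ − α₂)ΔT = P·[1/(A₁E₁) + 1/(A₂E₂)].
|α₁ − α₂|·ΔT = 6.7×10⁻⁶ × 199 = 0.001333.
1/(A₁E₁) + 1/(A₂E₂) = 1/(825×200×10³) + 1/(1125×32×10³) = 3.384×10⁻⁸ N⁻¹.
So P = 0.001333 / 3.384×10⁻⁸ = 39.4 kN.
σ_{concrete} = P/A₂ = 39400/1125 = 35.02 MPa, compressive.

σ ≈ 35 MPa (compressive)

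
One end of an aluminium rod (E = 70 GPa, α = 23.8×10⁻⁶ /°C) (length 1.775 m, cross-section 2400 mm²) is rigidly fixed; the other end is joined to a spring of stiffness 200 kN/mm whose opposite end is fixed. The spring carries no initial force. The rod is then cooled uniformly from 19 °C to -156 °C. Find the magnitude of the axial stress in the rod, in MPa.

If the spring were absent the rod would shorten by αΔT L = 23.8×10⁻⁶ × 175 × 1775 = 7.393 mm.
With a force P in the spring, the elastic change of the rod is PL/(AE) and that of the spring is P/k; compatibility requires their sum to equal δ_free.
So P = δ_free / [L/(AE) + 1/k] = 7.393 / [ 1775/(2400×70×10³) + 1/(200×10³) ].
P = 7.393 / 1.557×10⁻⁵ = 475000 N.
σ = P/A = 475000/2400 = 197.9 MPa.

σ ≈ 198 MPa (tensile)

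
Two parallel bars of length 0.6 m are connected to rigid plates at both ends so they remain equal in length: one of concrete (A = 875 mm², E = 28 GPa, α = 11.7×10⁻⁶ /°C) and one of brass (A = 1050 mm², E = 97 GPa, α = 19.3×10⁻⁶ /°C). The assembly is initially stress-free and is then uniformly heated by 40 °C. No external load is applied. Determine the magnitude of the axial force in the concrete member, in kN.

Both members must finish at the same length. With the larger α, the brass tends to over-expand; the plates restrain it, putting the brass in compression and the concrete in tension. With no external load the two internal forces are equal and opposite, magnitude P.
Equating the net (thermal + elastic) strains gives |α₁ − α₂|·ΔT = P·[1/(A₁E₁) + 1/(A₂E₂)].
|α₁ − α₂|·ΔT = 7.6×10⁻⁶ × 40 = 0.000304.
1/(A₁E₁) + 1/(A₂E₂) = 1/(875×28×10³) + 1/(1050×97×10³) = 5.063×10⁻⁸ N⁻¹.
So P = 0.000304 / 5.063×10⁻⁸ = 6.004 kN.

P ≈ 6 kN (tensile in the concrete)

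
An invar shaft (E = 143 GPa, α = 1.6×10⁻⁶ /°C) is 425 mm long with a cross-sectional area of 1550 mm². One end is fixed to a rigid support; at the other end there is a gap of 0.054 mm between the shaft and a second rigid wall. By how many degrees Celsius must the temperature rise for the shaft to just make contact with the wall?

The gap closes when αΔT L = 0.054 mm, since the shaft is still unstressed at that instant.
So ΔT = g/(αL) = 0.054/(1.6×10⁻⁶ × 425) = 79.41 °C.

ΔT ≈ 79.4 °C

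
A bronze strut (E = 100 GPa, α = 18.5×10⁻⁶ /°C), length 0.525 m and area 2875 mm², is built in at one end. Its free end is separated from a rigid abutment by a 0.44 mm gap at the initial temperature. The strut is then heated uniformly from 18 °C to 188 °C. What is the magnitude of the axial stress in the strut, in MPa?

Unrestrained expansion: δ_free = αΔT L = 18.5×10⁻⁶ × 170 × 525 = 1.651 mm.
The gap closes (δ_free > 0.44 mm) and the wall then resists a further 1.651 − 0.44 = 1.211 mm of expansion.
So σ = E(δ_free − g)/L = 100×10³ × 1.211/525 = 230.7 MPa.

σ ≈ 231 MPa (compressive)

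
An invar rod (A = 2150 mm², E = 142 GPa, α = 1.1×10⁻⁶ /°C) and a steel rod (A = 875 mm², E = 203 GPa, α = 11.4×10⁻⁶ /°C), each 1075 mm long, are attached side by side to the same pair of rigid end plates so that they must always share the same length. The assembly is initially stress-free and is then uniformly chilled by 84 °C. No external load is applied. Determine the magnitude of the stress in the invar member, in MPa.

Both members must finish at the same length. With the larger α, the steel tends to over-contract; the plates restrain it, putting the steel in tension and the invar in compression. With no external load the two internal forces are equal and opposite, magnitude P.
Compatibility of the two members (thermal + elastic change equal): (α₁ − α₂)ΔT = P·[1/(A₁E₁) + 1/(A₂E₂)].
|α₁ − α₂|·ΔT = 10.3×10⁻⁶ × 84 = 0.0008652.
1/(A₁E₁) + 1/(A₂E₂) = 1/(2150×142×10³) + 1/(875×203×10³) = 8.905×10⁻⁹ N⁻¹.
So P = 0.0008652 / 8.905×10⁻⁹ = 97.16 kN.
σ_{invar} = P/A₁ = 97160/2150 = 45.19 MPa, compressive.

σ ≈ 45.2 MPa (compressive)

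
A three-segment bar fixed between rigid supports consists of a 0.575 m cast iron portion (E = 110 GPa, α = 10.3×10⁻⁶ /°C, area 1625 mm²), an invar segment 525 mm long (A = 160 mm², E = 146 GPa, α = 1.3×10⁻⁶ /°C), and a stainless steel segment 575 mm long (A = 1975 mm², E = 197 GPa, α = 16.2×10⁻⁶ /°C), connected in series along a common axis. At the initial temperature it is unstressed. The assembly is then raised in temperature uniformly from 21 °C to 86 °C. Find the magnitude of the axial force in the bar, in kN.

P ≈ 38.1 kN (compressive)

If the supports were absent, the total length change would be Σ αᵢΔT Lᵢ = 10.3×10⁻⁶×65×575 + 1.3×10⁻⁶×65×525 + 16.2×10⁻⁶×65×575 = 1.035 mm.
The rigid supports impose zero overall length change; the single axial force P common to all segments must satisfy P Σ Lᵢ/(AᵢEᵢ) = δ_free.
The series flexibility is Σ Lᵢ/(AᵢEᵢ) = 575/(1625×110×10³) + 525/(160×146×10³) + 575/(1975×197×10³) = 2.717×10⁻⁵ mm/N.
P = 1.035 / 2.717×10⁻⁵ = 38090 N = 38.09 kN, compressive.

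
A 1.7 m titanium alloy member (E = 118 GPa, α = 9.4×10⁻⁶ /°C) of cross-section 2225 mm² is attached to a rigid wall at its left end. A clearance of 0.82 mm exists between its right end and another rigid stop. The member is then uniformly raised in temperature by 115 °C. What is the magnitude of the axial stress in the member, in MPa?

σ ≈ 70.6 MPa (compressive)

Unrestrained expansion: δ_free = αΔT L = 9.4×10⁻⁶ × 115 × 1700 = 1.838 mm.
The gap closes (δ_free > 0.82 mm) and the wall then resists a further 1.838 − 0.82 = 1.018 mm of expansion.
Compatibility: PL/(AE) = 1.018 mm, so σ = P/A = E × (1.018/1700) = 70.64 MPa.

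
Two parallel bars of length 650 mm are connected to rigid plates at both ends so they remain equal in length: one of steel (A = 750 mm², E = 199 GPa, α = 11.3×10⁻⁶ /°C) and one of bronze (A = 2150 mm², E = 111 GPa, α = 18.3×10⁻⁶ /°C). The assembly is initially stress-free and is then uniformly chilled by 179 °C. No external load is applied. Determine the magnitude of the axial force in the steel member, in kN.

P ≈ 115 kN (compressive in the steel)

The bronze has the larger α, so on cooling it would change length more than the steel if both were free. The rigid plates force a common final length, so the bronze is put into tension and the steel into compression, with equal and opposite forces P (no external load).
Setting the final lengths equal and cancelling L: (α₁ − α₂)ΔT = P/(A₁E₁) + P/(A₂E₂).
|α₁ − α₂|·ΔT = 7×10⁻⁶ × 179 = 0.001253.
1/(A₁E₁) + 1/(A₂E₂) = 1/(750×199×10³) + 1/(2150×111×10³) = 1.089×10⁻⁸ N⁻¹.
P = 0.001253 / 1.089×10⁻⁸ = 115100 N = 115.1 kN.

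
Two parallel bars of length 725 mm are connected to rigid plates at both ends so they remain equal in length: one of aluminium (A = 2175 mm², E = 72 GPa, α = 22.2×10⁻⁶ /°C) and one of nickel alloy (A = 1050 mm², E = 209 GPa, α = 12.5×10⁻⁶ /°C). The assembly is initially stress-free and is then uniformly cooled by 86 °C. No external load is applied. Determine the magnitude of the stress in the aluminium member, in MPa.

σ ≈ 35.1 MPa (tensile)

The aluminium has the larger α, so on cooling it would change length more than the nickel alloy if both were free. The rigid plates force a common final length, so the aluminium is put into tension and the nickel alloy into compression, with equal and opposite forces P (no external load).
Equating the net (thermal + elastic) strains gives |α₁ − α₂|·ΔT = P·[1/(A₁E₁) + 1/(A₂E₂)].
|α₁ − α₂|·ΔT = 9.7×10⁻⁶ × 86 = 0.0008342.
1/(A₁E₁) + 1/(A₂E₂) = 1/(2175×72×10³) + 1/(1050×209×10³) = 1.094×10⁻⁸ N⁻¹.
P = 0.0008342 / 1.094×10⁻⁸ = 76230 N = 76.23 kN.
σ_{aluminium} = P/A₁ = 76230/2175 = 35.05 MPa, tensile.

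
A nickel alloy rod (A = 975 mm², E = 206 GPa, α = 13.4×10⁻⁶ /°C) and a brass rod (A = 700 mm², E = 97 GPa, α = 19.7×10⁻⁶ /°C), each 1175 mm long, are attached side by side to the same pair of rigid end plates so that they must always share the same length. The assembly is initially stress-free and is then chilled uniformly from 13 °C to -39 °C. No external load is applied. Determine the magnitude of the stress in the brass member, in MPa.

Equilibrium of a rigid end plate with no external load gives equal and opposite internal forces ±P in the two members. Since α_{brass} > α_{nickel alloy}, cooling drives the brass into tension and the nickel alloy into compression.
Equating the net (thermal + elastic) strains gives |α₁ − α₂|·ΔT = P·[1/(A₁E₁) + 1/(A₂E₂)].
|α₁ − α₂|·ΔT = 6.3×10⁻⁶ × 52 = 0.0003276.
1/(A₁E₁) + 1/(A₂E₂) = 1/(975×206×10³) + 1/(700×97×10³) = 1.971×10⁻⁸ N⁻¹.
P = 0.0003276 / 1.971×10⁻⁸ = 16620 N = 16.62 kN.
σ_{brass} = P/A₂ = 16620/700 = 23.75 MPa, tensile.

σ ≈ 23.7 MPa (tensile)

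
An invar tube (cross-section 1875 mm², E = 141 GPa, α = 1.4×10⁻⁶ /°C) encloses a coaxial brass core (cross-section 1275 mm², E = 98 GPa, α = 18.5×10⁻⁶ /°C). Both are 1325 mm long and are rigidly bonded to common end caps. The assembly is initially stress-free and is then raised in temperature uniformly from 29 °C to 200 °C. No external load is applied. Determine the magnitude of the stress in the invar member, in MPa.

Equilibrium of a rigid end plate with no external load gives equal and opposite internal forces ±P in the two members. Since α_{brass} > α_{invar}, heating drives the brass into compression and the invar into tension.
Compatibility of the two members (thermal + elastic change equal): (α₁ − α₂)ΔT = P·[1/(A₁E₁) + 1/(A₂E₂)].
|α₁ − α₂|·ΔT = 17.1×10⁻⁶ × 171 = 0.002924.
1/(A₁E₁) + 1/(A₂E₂) = 1/(1875×141×10³) + 1/(1275×98×10³) = 1.179×10⁻⁸ N⁻¹.
So P = 0.002924 / 1.179×10⁻⁸ = 248.1 kN.
σ_{invar} = P/A₁ = 248100/1875 = 132.3 MPa, tensile.

σ ≈ 132 MPa (tensile)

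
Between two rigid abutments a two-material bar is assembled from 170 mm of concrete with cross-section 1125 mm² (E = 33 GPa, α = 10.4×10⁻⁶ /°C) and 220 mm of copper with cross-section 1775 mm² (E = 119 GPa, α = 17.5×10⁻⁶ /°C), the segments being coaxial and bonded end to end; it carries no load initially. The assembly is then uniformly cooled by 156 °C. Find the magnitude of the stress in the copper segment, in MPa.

With the walls removed the bar would change length by δ_free = Σ αᵢΔT Lᵢ = 10.4×10⁻⁶×156×170 + 17.5×10⁻⁶×156×220 = 0.8764 mm.
Since the ends are fixed, an axial force P builds up, equal in every segment, with P · Σ Lᵢ/(AᵢEᵢ) = δ_free.
Σ Lᵢ/(AᵢEᵢ) = 170/(1125×33×10³) + 220/(1775×119×10³) = 5.621×10⁻⁶ mm/N.
So P = 0.8764 / 5.621×10⁻⁶ = 155.9 kN, tensile.
σ_{copper} = P / A = 155900 / 1775 = 87.85 MPa.

σ ≈ 87.8 MPa (tensile)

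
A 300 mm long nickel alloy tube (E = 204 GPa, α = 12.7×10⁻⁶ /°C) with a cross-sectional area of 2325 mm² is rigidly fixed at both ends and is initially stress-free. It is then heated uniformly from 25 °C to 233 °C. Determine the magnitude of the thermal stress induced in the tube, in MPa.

With length fixed, the mechanical strain must cancel the thermal strain αΔT = 12.7×10⁻⁶ × 208 = 2641.6×10⁻⁶.
Hence σ = E·αΔT = 204×10³ × 2641.6×10⁻⁶ = 538.9 MPa, compressive.

σ ≈ 539 MPa (compressive)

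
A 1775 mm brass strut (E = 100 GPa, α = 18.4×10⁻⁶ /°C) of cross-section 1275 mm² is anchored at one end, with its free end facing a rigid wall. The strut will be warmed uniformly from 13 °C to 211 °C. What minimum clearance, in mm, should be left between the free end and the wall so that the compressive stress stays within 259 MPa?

With no wall the strut would lengthen by αΔT L = 18.4×10⁻⁶ × 198 × 1775 = 6.467 mm.
At the allowable stress the elastic shortening the wall may impose is σL/E = 259 × 1775 / (100×10³) = 4.597 mm.
The gap must absorb the remainder: g_min = 6.467 − 4.597 = 1.869 mm.

g ≈ 1.87 mm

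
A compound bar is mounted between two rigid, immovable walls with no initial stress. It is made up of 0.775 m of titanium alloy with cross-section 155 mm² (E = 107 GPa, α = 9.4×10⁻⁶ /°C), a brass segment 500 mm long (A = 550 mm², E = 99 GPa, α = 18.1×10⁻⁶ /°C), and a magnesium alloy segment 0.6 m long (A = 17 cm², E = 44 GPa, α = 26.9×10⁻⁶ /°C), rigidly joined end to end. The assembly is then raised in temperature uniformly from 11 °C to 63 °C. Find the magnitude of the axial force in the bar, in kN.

P ≈ 26.4 kN (compressive)

With the walls removed the bar would change length by δ_free = Σ αᵢΔT Lᵢ = 9.4×10⁻⁶×52×775 + 18.1×10⁻⁶×52×500 + 26.9×10⁻⁶×52×600 = 1.689 mm.
The rigid supports impose zero overall length change; the single axial force P common to all segments must satisfy P Σ Lᵢ/(AᵢEᵢ) = δ_free.
The series flexibility is Σ Lᵢ/(AᵢEᵢ) = 775/(155×107×10³) + 500/(550×99×10³) + 600/(1700×44×10³) = 6.393×10⁻⁵ mm/N.
Hence P = δ_free / Σ(L/AE) = 1.689/6.393×10⁻⁵ = 26.41 kN (compressive).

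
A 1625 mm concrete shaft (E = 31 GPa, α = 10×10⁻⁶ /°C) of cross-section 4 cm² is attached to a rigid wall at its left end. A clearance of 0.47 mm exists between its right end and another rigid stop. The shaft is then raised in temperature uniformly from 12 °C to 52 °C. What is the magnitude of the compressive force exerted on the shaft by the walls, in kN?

P ≈ 1.37 kN

Unrestrained expansion: δ_free = αΔT L = 10×10⁻⁶ × 40 × 1625 = 0.65 mm.
After closing the 0.47 mm clearance, 0.65 − 0.47 = 0.18 mm of expansion remains to be suppressed by the wall.
So σ = E(δ_free − g)/L = 31×10³ × 0.18/1625 = 3.434 MPa.
P = σA = 3.434 × 400 = 1.374 kN.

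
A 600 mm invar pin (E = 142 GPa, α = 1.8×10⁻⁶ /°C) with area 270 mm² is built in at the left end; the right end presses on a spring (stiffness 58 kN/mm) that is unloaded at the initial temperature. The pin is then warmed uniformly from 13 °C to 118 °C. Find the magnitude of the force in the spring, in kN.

P ≈ 3.45 kN

The unrestrained thermal change is αΔT L = 1.8×10⁻⁶ × 105 × 600 = 0.1134 mm.
Let P be the compressive force at the spring. The pin shortens elastically by PL/(AE) and the spring compresses by P/k; together these equal δ_free.
P [ L/(AE) + 1/k ] = δ_free → P [ 600/(270×142×10³) + 1/(58×10³) ] = 0.1134.
P = 0.1134 / 3.289×10⁻⁵ = 3448 N.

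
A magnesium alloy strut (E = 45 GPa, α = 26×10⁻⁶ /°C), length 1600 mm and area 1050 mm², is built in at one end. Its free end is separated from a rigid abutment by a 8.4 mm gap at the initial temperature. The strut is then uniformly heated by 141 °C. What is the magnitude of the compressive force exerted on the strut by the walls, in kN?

P ≈ 0 kN

If the wall were absent the strut would grow by αΔT L = 26×10⁻⁶ × 141 × 1600 = 5.866 mm.
This is smaller than the 8.4 mm clearance, so the strut expands freely without reaching the stop — the stress is zero.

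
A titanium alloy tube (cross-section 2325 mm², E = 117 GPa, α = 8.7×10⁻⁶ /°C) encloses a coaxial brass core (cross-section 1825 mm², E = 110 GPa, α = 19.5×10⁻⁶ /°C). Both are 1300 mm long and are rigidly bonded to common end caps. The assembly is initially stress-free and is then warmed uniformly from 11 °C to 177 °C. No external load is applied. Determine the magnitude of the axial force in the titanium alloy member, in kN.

Equilibrium of a rigid end plate with no external load gives equal and opposite internal forces ±P in the two members. Since α_{brass} > α_{titanium alloy}, heating drives the brass into compression and the titanium alloy into tension.
Setting the final lengths equal and cancelling L: (α₁ − α₂)ΔT = P/(A₁E₁) + P/(A₂E₂).
|α₁ − α₂|·ΔT = 10.8×10⁻⁶ × 166 = 0.001793.
1/(A₁E₁) + 1/(A₂E₂) = 1/(2325×117×10³) + 1/(1825×110×10³) = 8.657×10⁻⁹ N⁻¹.
P = 0.001793 / 8.657×10⁻⁹ = 207100 N = 207.1 kN.

P ≈ 207 kN (tensile in the titanium alloy)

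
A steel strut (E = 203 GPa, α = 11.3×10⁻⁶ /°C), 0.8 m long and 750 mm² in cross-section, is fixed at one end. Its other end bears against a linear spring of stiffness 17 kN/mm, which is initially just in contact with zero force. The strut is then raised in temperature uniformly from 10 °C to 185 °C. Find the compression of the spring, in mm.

δ ≈ 1.45 mm

If the spring were absent the strut would lengthen by αΔT L = 11.3×10⁻⁶ × 175 × 800 = 1.582 mm.
With a force P in the spring, the elastic change of the strut is PL/(AE) and that of the spring is P/k; compatibility requires their sum to equal δ_free.
P [ L/(AE) + 1/k ] = δ_free → P [ 800/(750×203×10³) + 1/(17×10³) ] = 1.582.
P = 1.582 / 6.408×10⁻⁵ = 24690 N.
Spring compression = P/k = 24690/(17×10³) = 1.452 mm.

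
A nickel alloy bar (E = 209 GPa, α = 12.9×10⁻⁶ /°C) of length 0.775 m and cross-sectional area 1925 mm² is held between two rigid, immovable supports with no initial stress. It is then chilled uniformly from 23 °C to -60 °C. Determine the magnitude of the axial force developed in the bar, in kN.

With zero net strain, σ = E·αΔT = 209 GPa × 12.9×10⁻⁶ × 83 = 223.8 MPa.
Axial force P = σA = 223.8 × 1925 = 430800 N = 430.8 kN, tensile.

P ≈ 431 kN (tensile)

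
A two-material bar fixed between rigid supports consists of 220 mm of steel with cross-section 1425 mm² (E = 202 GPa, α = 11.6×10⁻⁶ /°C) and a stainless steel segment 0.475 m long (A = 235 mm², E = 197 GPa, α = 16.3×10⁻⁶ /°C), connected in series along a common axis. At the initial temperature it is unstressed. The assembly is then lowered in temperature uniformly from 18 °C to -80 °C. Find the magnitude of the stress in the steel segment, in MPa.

With the walls removed the bar would change length by δ_free = Σ αᵢΔT Lᵢ = 11.6×10⁻⁶×98×220 + 16.3×10⁻⁶×98×475 = 1.009 mm.
Since the ends are fixed, an axial force P builds up, equal in every segment, with P · Σ Lᵢ/(AᵢEᵢ) = δ_free.
The series flexibility is Σ Lᵢ/(AᵢEᵢ) = 220/(1425×202×10³) + 475/(235×197×10³) = 1.102×10⁻⁵ mm/N.
P = 1.009 / 1.102×10⁻⁵ = 91510 N = 91.51 kN, tensile.
σ_{steel} = P / A = 91510 / 1425 = 64.22 MPa.

σ ≈ 64.2 MPa (tensile)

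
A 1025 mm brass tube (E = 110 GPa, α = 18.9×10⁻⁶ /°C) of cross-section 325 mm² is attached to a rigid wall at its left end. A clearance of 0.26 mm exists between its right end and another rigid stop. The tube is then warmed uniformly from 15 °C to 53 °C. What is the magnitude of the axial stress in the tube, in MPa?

Unrestrained expansion: δ_free = αΔT L = 18.9×10⁻⁶ × 38 × 1025 = 0.7362 mm.
After closing the 0.26 mm clearance, 0.7362 − 0.26 = 0.4762 mm of expansion remains to be suppressed by the wall.
Compatibility: PL/(AE) = 0.4762 mm, so σ = P/A = E × (0.4762/1025) = 51.1 MPa.

σ ≈ 51.1 MPa (compressive)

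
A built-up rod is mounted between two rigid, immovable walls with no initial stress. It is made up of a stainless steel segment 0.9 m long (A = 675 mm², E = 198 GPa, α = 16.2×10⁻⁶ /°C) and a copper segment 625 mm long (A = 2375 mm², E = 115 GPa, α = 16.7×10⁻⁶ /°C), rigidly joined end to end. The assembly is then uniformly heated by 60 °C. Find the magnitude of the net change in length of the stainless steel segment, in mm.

|ΔL| ≈ 0.246 mm

If the supports were absent, the total length change would be Σ αᵢΔT Lᵢ = 16.2×10⁻⁶×60×900 + 16.7×10⁻⁶×60×625 = 1.501 mm.
The walls prevent any net length change, so an axial force P (same in every segment) develops. Compatibility: P · Σ Lᵢ/(AᵢEᵢ) = δ_free.
The series flexibility is Σ Lᵢ/(AᵢEᵢ) = 900/(675×198×10³) + 625/(2375×115×10³) = 9.022×10⁻⁶ mm/N.
So P = 1.501 / 9.022×10⁻⁶ = 166.4 kN, compressive.
For the stainless steel segment, free thermal change = 16.2×10⁻⁶×60×900 = 0.8748 mm and elastic change from P = 166400×900/(675×198×10³) = 1.12 mm; these oppose, so the net change is 0.246 mm (segment shortens).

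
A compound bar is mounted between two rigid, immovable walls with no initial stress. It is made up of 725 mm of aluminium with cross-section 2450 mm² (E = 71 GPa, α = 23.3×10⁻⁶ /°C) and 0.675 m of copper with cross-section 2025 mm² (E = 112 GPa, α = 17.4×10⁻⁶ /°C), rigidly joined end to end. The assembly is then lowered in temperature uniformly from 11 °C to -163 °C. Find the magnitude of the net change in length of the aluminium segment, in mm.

With the walls removed the bar would change length by δ_free = Σ αᵢΔT Lᵢ = 23.3×10⁻⁶×174×725 + 17.4×10⁻⁶×174×675 = 4.983 mm.
The rigid supports impose zero overall length change; the single axial force P common to all segments must satisfy P Σ Lᵢ/(AᵢEᵢ) = δ_free.
Σ Lᵢ/(AᵢEᵢ) = 725/(2450×71×10³) + 675/(2025×112×10³) = 7.144×10⁻⁶ mm/N.
So P = 4.983 / 7.144×10⁻⁶ = 697.5 kN, tensile.
For the aluminium segment, free thermal change = 23.3×10⁻⁶×174×725 = 2.939 mm and elastic change from P = 697500×725/(2450×71×10³) = 2.907 mm; these oppose, so the net change is 0.0322 mm (segment shortens).

|ΔL| ≈ 0.0322 mm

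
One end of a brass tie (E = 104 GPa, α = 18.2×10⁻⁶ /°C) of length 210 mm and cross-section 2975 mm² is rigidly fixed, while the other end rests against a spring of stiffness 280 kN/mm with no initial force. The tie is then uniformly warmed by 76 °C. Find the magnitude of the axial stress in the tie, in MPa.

σ ≈ 23 MPa (compressive)

The unrestrained thermal change is αΔT L = 18.2×10⁻⁶ × 76 × 210 = 0.2905 mm.
With a force P in the spring, the elastic change of the tie is PL/(AE) and that of the spring is P/k; compatibility requires their sum to equal δ_free.
So P = δ_free / [L/(AE) + 1/k] = 0.2905 / [ 210/(2975×104×10³) + 1/(280×10³) ].
P = 0.2905 / 4.25×10⁻⁶ = 68340 N.
σ = P/A = 68340/2975 = 22.97 MPa.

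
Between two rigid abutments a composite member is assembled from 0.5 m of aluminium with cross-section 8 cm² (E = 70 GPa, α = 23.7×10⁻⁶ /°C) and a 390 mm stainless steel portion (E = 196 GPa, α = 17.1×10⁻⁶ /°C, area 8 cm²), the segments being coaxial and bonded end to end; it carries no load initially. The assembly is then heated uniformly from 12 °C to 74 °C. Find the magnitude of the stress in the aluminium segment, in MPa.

With the walls removed the bar would change length by δ_free = Σ αᵢΔT Lᵢ = 23.7×10⁻⁶×62×500 + 17.1×10⁻⁶×62×390 = 1.148 mm.
The rigid supports impose zero overall length change; the single axial force P common to all segments must satisfy P Σ Lᵢ/(AᵢEᵢ) = δ_free.
Σ Lᵢ/(AᵢEᵢ) = 500/(800×70×10³) + 390/(800×196×10³) = 1.142×10⁻⁵ mm/N.
Hence P = δ_free / Σ(L/AE) = 1.148/1.142×10⁻⁵ = 100.6 kN (compressive).
σ_{aluminium} = P / A = 100600 / 800 = 125.7 MPa.

σ ≈ 126 MPa (compressive)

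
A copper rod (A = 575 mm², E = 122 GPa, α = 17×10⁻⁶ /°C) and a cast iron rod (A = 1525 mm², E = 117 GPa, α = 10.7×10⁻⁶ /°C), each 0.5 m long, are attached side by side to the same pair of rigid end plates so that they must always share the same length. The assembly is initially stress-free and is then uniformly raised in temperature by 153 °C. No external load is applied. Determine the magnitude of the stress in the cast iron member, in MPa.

σ ≈ 31.8 MPa (tensile)

Equilibrium of a rigid end plate with no external load gives equal and opposite internal forces ±P in the two members. Since α_{copper} > α_{cast iron}, heating drives the copper into compression and the cast iron into tension.
Setting the final lengths equal and cancelling L: (α₁ − α₂)ΔT = P/(A₁E₁) + P/(A₂E₂).
|α₁ − α₂|·ΔT = 6.3×10⁻⁶ × 153 = 0.0009639.
1/(A₁E₁) + 1/(A₂E₂) = 1/(575×122×10³) + 1/(1525×117×10³) = 1.986×10⁻⁸ N⁻¹.
P = 0.0009639 / 1.986×10⁻⁸ = 48540 N = 48.54 kN.
σ_{cast iron} = P/A₂ = 48540/1525 = 31.83 MPa, tensile.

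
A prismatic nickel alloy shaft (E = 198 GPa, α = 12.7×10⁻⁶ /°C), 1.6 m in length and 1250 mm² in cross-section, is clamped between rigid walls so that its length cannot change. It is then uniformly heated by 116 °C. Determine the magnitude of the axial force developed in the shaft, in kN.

With zero net strain, σ = E·αΔT = 198 GPa × 12.7×10⁻⁶ × 116 = 291.7 MPa.
Then P = σA = 291.7 × 1250 mm² = 364.6 kN, compressive.

P ≈ 365 kN (compressive)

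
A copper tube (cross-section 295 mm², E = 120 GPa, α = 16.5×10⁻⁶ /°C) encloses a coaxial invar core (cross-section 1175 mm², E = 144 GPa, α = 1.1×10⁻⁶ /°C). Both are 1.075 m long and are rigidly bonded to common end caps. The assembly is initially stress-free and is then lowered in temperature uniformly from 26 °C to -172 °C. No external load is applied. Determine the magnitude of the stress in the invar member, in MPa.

The copper has the larger α, so on cooling it would change length more than the invar if both were free. The rigid plates force a common final length, so the copper is put into tension and the invar into compression, with equal and opposite forces P (no external load).
Compatibility of the two members (thermal + elastic change equal): (α₁ − α₂)ΔT = P·[1/(A₁E₁) + 1/(A₂E₂)].
|α₁ − α₂|·ΔT = 15.4×10⁻⁶ × 198 = 0.003049.
1/(A₁E₁) + 1/(A₂E₂) = 1/(295×120×10³) + 1/(1175×144×10³) = 3.416×10⁻⁸ N⁻¹.
So P = 0.003049 / 3.416×10⁻⁸ = 89.27 kN.
σ_{invar} = P/A₂ = 89270/1175 = 75.97 MPa, compressive.

σ ≈ 76 MPa (compressive)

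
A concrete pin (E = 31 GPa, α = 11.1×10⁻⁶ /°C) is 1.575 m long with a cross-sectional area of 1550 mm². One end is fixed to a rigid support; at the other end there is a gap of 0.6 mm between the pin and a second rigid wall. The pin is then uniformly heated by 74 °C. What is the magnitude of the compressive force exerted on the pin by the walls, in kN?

Free thermal elongation = αΔT L = 11.1×10⁻⁶ × 74 × 1575 = 1.294 mm.
This exceeds the 0.6 mm gap, so the wall pushes back. The portion of expansion that must be recovered elastically is δ_free − gap = 1.294 − 0.6 = 0.6937 mm.
So σ = E(δ_free − g)/L = 31×10³ × 0.6937/1575 = 13.65 MPa.
Force on the wall = σA = 13.65 × 1550 mm² = 21.16 kN.

P ≈ 21.2 kN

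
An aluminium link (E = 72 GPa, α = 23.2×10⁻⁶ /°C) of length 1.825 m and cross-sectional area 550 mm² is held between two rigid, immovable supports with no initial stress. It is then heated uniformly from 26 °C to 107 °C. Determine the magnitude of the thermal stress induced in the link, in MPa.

σ ≈ 135 MPa (compressive)

Because both ends are immovable the net strain is zero, and the suppressed thermal strain is αΔT = 23.2×10⁻⁶ × 81 = 1879.2×10⁻⁶.
Hence σ = E·αΔT = 72×10³ × 1879.2×10⁻⁶ = 135.3 MPa, compressive.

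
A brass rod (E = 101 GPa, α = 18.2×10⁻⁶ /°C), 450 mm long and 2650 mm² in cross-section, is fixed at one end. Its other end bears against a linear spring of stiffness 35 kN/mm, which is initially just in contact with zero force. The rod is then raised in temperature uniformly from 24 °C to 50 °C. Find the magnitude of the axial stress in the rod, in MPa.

σ ≈ 2.66 MPa (compressive)

Free thermal expansion: δ_free = αΔT L = 18.2×10⁻⁶ × 26 × 450 = 0.2129 mm.
With a force P in the spring, the elastic change of the rod is PL/(AE) and that of the spring is P/k; compatibility requires their sum to equal δ_free.
P [ L/(AE) + 1/k ] = δ_free → P [ 450/(2650×101×10³) + 1/(35×10³) ] = 0.2129.
P = 0.2129 / 3.025×10⁻⁵ = 7039 N.
σ = P/A = 7039/2650 = 2.656 MPa.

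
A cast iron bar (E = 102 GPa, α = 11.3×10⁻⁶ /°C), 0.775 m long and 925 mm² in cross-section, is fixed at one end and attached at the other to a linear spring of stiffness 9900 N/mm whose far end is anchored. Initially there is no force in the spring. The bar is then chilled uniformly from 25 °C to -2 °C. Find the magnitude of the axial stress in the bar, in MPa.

The unrestrained thermal change is αΔT L = 11.3×10⁻⁶ × 27 × 775 = 0.2365 mm.
With a force P in the spring, the elastic change of the bar is PL/(AE) and that of the spring is P/k; compatibility requires their sum to equal δ_free.
P [ L/(AE) + 1/k ] = δ_free → P [ 775/(925×102×10³) + 1/(9900) ] = 0.2365.
P = 0.2365 / 0.0001092 = 2165 N.
σ = P/A = 2165/925 = 2.34 MPa.

σ ≈ 2.34 MPa (tensile)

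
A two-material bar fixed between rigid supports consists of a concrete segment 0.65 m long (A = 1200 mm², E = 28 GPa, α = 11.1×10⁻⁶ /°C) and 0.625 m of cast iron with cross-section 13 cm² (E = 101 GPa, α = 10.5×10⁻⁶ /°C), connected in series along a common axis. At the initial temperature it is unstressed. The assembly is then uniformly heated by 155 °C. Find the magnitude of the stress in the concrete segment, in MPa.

If the supports were absent, the total length change would be Σ αᵢΔT Lᵢ = 11.1×10⁻⁶×155×650 + 10.5×10⁻⁶×155×625 = 2.136 mm.
The walls prevent any net length change, so an axial force P (same in every segment) develops. Compatibility: P · Σ Lᵢ/(AᵢEᵢ) = δ_free.
Σ Lᵢ/(AᵢEᵢ) = 650/(1200×28×10³) + 625/(1300×101×10³) = 2.411×10⁻⁵ mm/N.
Hence P = δ_free / Σ(L/AE) = 2.136/2.411×10⁻⁵ = 88.59 kN (compressive).
σ_{concrete} = P / A = 88590 / 1200 = 73.83 MPa.

σ ≈ 73.8 MPa (compressive)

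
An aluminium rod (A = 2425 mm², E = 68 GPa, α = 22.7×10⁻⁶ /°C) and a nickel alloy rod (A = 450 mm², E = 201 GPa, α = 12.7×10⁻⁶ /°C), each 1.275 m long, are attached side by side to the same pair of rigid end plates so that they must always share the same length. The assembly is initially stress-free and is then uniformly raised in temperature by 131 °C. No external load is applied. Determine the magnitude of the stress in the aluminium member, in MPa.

Both members must finish at the same length. With the larger α, the aluminium tends to over-expand; the plates restrain it, putting the aluminium in compression and the nickel alloy in tension. With no external load the two internal forces are equal and opposite, magnitude P.
Compatibility of the two members (thermal + elastic change equal): (α₁ − α₂)ΔT = P·[1/(A₁E₁) + 1/(A₂E₂)].
|α₁ − α₂|·ΔT = 10×10⁻⁶ × 131 = 0.00131.
1/(A₁E₁) + 1/(A₂E₂) = 1/(2425×68×10³) + 1/(450×201×10³) = 1.712×10⁻⁸ N⁻¹.
So P = 0.00131 / 1.712×10⁻⁸ = 76.52 kN.
σ_{aluminium} = P/A₁ = 76520/2425 = 31.55 MPa, compressive.

σ ≈ 31.6 MPa (compressive)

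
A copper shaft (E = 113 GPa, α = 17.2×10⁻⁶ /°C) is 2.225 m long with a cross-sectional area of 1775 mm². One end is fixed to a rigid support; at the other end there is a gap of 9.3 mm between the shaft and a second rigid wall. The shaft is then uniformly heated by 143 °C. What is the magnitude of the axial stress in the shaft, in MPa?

σ ≈ 0 MPa

If the wall were absent the shaft would grow by αΔT L = 17.2×10⁻⁶ × 143 × 2225 = 5.473 mm.
This is smaller than the 9.3 mm clearance, so the shaft expands freely without reaching the stop — the stress is zero.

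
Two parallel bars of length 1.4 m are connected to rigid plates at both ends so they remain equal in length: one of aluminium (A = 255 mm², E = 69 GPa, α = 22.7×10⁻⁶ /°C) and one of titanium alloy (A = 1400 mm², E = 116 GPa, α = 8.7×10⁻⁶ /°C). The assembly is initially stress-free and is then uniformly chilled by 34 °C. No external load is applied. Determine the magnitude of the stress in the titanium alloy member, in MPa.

σ ≈ 5.4 MPa (compressive)

Both members must finish at the same length. With the larger α, the aluminium tends to over-contract; the plates restrain it, putting the aluminium in tension and the titanium alloy in compression. With no external load the two internal forces are equal and opposite, magnitude P.
Compatibility of the two members (thermal + elastic change equal): (α₁ − α₂)ΔT = P·[1/(A₁E₁) + 1/(A₂E₂)].
|α₁ − α₂|·ΔT = 14×10⁻⁶ × 34 = 0.000476.
1/(A₁E₁) + 1/(A₂E₂) = 1/(255×69×10³) + 1/(1400×116×10³) = 6.299×10⁻⁸ N⁻¹.
P = 0.000476 / 6.299×10⁻⁸ = 7557 N = 7.557 kN.
σ_{titanium alloy} = P/A₂ = 7557/1400 = 5.398 MPa, compressive.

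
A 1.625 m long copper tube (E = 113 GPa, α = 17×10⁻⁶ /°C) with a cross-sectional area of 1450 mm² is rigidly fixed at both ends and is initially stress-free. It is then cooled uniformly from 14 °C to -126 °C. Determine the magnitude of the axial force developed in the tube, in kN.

The ends cannot move, so σ = EαΔT = 113×10³ × 17×10⁻⁶ × 140 = 268.9 MPa.
Then P = σA = 268.9 × 1450 mm² = 390 kN, tensile.

P ≈ 390 kN (tensile)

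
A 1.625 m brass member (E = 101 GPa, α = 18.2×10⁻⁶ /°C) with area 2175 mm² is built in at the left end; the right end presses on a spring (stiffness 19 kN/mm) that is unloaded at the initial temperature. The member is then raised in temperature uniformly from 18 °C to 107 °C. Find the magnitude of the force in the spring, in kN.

The unrestrained thermal change is αΔT L = 18.2×10⁻⁶ × 89 × 1625 = 2.632 mm.
Let P be the compressive force at the spring. The member shortens elastically by PL/(AE) and the spring compresses by P/k; together these equal δ_free.
P [ L/(AE) + 1/k ] = δ_free → P [ 1625/(2175×101×10³) + 1/(19×10³) ] = 2.632.
P = 2.632 / 6.003×10⁻⁵ = 43850 N.

P ≈ 43.8 kN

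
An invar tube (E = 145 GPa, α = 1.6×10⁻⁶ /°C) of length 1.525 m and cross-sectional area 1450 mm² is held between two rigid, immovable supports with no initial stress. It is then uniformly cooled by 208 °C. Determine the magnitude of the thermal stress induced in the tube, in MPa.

With length fixed, the mechanical strain must cancel the thermal strain αΔT = 1.6×10⁻⁶ × 208 = 332.8×10⁻⁶.
The stress required to suppress this strain is σ = Eε = 145×10³ × 332.8×10⁻⁶ = 48.26 MPa, tensile since the tube is trying to contract.

σ ≈ 48.3 MPa (tensile)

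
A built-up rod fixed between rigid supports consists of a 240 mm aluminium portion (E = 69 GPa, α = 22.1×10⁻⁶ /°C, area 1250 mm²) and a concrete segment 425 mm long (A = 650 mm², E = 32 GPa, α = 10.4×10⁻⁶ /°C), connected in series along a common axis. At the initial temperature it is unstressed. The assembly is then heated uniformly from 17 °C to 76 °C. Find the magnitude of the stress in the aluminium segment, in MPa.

σ ≈ 19.8 MPa (compressive)

With the walls removed the bar would change length by δ_free = Σ αᵢΔT Lᵢ = 22.1×10⁻⁶×59×240 + 10.4×10⁻⁶×59×425 = 0.5737 mm.
The rigid supports impose zero overall length change; the single axial force P common to all segments must satisfy P Σ Lᵢ/(AᵢEᵢ) = δ_free.
The series flexibility is Σ Lᵢ/(AᵢEᵢ) = 240/(1250×69×10³) + 425/(650×32×10³) = 2.322×10⁻⁵ mm/N.
Hence P = δ_free / Σ(L/AE) = 0.5737/2.322×10⁻⁵ = 24.71 kN (compressive).
σ_{aluminium} = P / A = 24710 / 1250 = 19.77 MPa.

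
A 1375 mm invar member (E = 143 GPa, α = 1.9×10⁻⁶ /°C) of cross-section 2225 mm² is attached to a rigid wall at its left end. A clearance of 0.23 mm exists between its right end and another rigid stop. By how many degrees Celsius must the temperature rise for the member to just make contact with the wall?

Contact occurs when the free expansion equals the gap: αΔT L = 0.23 mm.
ΔT = 0.23 / (1.9×10⁻⁶ × 1375) = 88.04 °C.

ΔT ≈ 88 °C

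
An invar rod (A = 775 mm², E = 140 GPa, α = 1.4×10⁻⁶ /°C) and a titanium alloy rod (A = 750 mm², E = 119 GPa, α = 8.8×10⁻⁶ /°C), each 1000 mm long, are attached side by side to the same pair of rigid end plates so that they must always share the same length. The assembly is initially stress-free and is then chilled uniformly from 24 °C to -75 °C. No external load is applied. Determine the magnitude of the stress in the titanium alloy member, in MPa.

σ ≈ 47.8 MPa (tensile)

Both members must finish at the same length. With the larger α, the titanium alloy tends to over-contract; the plates restrain it, putting the titanium alloy in tension and the invar in compression. With no external load the two internal forces are equal and opposite, magnitude P.
Equating the net (thermal + elastic) strains gives |α₁ − α₂|·ΔT = P·[1/(A₁E₁) + 1/(A₂E₂)].
|α₁ − α₂|·ΔT = 7.4×10⁻⁶ × 99 = 0.0007326.
1/(A₁E₁) + 1/(A₂E₂) = 1/(775×140×10³) + 1/(750×119×10³) = 2.042×10⁻⁸ N⁻¹.
P = 0.0007326 / 2.042×10⁻⁸ = 35870 N = 35.87 kN.
σ_{titanium alloy} = P/A₂ = 35870/750 = 47.83 MPa, tensile.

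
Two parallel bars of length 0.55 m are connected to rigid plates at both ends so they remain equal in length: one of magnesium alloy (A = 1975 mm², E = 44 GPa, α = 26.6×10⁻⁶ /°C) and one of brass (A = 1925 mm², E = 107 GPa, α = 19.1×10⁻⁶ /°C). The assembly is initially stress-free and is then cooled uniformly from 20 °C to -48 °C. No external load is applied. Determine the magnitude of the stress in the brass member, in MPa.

The magnesium alloy has the larger α, so on cooling it would change length more than the brass if both were free. The rigid plates force a common final length, so the magnesium alloy is put into tension and the brass into compression, with equal and opposite forces P (no external load).
Compatibility of the two members (thermal + elastic change equal): (α₁ − α₂)ΔT = P·[1/(A₁E₁) + 1/(A₂E₂)].
|α₁ − α₂|·ΔT = 7.5×10⁻⁶ × 68 = 0.00051.
1/(A₁E₁) + 1/(A₂E₂) = 1/(1975×44×10³) + 1/(1925×107×10³) = 1.636×10⁻⁸ N⁻¹.
So P = 0.00051 / 1.636×10⁻⁸ = 31.17 kN.
σ_{brass} = P/A₂ = 31170/1925 = 16.19 MPa, compressive.

σ ≈ 16.2 MPa (compressive)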